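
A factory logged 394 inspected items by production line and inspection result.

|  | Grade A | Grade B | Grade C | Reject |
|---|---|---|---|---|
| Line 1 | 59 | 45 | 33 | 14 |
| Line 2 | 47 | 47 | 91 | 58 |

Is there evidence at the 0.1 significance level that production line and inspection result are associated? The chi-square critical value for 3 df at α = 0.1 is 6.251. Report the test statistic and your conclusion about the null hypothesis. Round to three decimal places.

Row totals: 151, 243. Column totals: 106, 92, 124, 72. Grand total N = 394.
Expected counts (row total × column total / N):
  Line 1, Grade A: 151×106/394 = 40.6244
  Line 1, Grade B: 151×92/394 = 35.2589
  Line 1, Grade C: 151×124/394 = 47.5228
  Line 1, Reject: 151×72/394 = 27.5939
  Line 2, Grade A: 243×106/394 = 65.3756
  Line 2, Grade B: 243×92/394 = 56.7411
  Line 2, Grade C: 243×124/394 = 76.4772
  Line 2, Reject: 243×72/394 = 44.4061
Contributions (O − E)²/E:
  (59 − 40.6244)²/40.6244 = 8.3118
  (45 − 35.2589)²/35.2589 = 2.6912
  (33 − 47.5228)²/47.5228 = 4.4381
  (14 − 27.5939)²/27.5939 = 6.6969
  (47 − 65.3756)²/65.3756 = 5.1650
  (47 − 56.7411)²/56.7411 = 1.6723
  (91 − 76.4772)²/76.4772 = 2.7578
  (58 − 44.4061)²/44.4061 = 4.1615
χ² = 8.3118 + 2.6912 + 4.4381 + 6.6969 + 5.1650 + 1.6723 + 2.7578 + 4.1615 = 35.895
df = (2−1)(4−1) = 3. Since 35.895 > 6.251, reject the null hypothesis of independence at α = 0.1.

35.895; reject H₀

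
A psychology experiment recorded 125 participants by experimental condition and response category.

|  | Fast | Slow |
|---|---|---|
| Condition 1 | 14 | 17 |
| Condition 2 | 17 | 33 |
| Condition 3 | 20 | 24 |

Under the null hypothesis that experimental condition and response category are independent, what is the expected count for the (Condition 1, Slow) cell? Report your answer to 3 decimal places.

Row total (Condition 1) = 31; column total (Slow) = 74; grand total N = 125.
Expected count = (row total × column total) / N = 31 × 74 / 125 = 18.352.

18.352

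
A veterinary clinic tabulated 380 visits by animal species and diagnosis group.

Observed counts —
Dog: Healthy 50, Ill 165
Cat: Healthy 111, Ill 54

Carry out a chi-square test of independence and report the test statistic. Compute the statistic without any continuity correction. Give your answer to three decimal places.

Row totals: 215, 165. Column totals: 161, 219. Grand total N = 380.
Expected counts (row total × column total / N):
  Dog, Healthy: 215×161/380 = 91.0921
  Dog, Ill: 215×219/380 = 123.9079
  Cat, Healthy: 165×161/380 = 69.9079
  Cat, Ill: 165×219/380 = 95.0921
Contributions (O − E)²/E:
  (50 − 91.0921)²/91.0921 = 18.5369
  (165 − 123.9079)²/123.9079 = 13.6275
  (111 − 69.9079)²/69.9079 = 24.1541
  (54 − 95.0921)²/95.0921 = 17.7571
χ² = 18.5369 + 13.6275 + 24.1541 + 17.7571 = 74.076

74.076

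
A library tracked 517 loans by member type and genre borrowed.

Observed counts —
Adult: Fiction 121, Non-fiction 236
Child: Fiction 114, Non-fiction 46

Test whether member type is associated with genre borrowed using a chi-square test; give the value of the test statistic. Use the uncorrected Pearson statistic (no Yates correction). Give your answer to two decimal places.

Row totals: 357, 160. Column totals: 235, 282. Grand total N = 517.
Expected counts (row total × column total / N):
  Adult, Fiction: 357×235/517 = 162.273
  Adult, Non-fiction: 357×282/517 = 194.727
  Child, Fiction: 160×235/517 = 72.727
  Child, Non-fiction: 160×282/517 = 87.273
Contributions (O − E)²/E:
  (121 − 162.273)²/162.273 = 10.4975
  (236 − 194.727)²/194.727 = 8.7479
  (114 − 72.727)²/72.727 = 23.4227
  (46 − 87.273)²/87.273 = 19.5188
χ² = 10.4975 + 8.7479 + 23.4227 + 19.5188 = 62.19

62.19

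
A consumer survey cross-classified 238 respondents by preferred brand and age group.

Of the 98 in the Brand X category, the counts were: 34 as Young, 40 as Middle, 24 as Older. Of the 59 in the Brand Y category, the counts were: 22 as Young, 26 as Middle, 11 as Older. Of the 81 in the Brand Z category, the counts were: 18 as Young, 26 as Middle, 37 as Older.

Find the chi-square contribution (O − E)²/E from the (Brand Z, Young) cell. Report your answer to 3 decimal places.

2.050

Row total (Brand Z) = 81; column total (Young) = 74; N = 238.
Expected count E = 81 × 74 / 238 = 25.1849.
Contribution = (O − E)²/E = (18 − 25.1849)² / 25.1849 = 2.050.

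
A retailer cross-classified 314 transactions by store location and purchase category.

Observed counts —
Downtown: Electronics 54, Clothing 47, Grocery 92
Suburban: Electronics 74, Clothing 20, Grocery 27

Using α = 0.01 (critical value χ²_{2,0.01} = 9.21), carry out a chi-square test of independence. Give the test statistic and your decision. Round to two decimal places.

34.83; reject H₀

Row totals: 193, 121. Column totals: 128, 67, 119. Grand total N = 314.
Expected counts (row total × column total / N):
  Downtown, Electronics: 193×128/314 = 78.675
  Downtown, Clothing: 193×67/314 = 41.182
  Downtown, Grocery: 193×119/314 = 73.143
  Suburban, Electronics: 121×128/314 = 49.325
  Suburban, Clothing: 121×67/314 = 25.818
  Suburban, Grocery: 121×119/314 = 45.857
Contributions (O − E)²/E:
  (54 − 78.675)²/78.675 = 7.7389
  (47 − 41.182)²/41.182 = 0.8219
  (92 − 73.143)²/73.143 = 4.8615
  (74 − 49.325)²/49.325 = 12.3438
  (20 − 25.818)²/25.818 = 1.3111
  (27 − 45.857)²/45.857 = 7.7542
χ² = 7.7389 + 0.8219 + 4.8615 + 12.3438 + 1.3111 + 7.7542 = 34.83
df = (2−1)(3−1) = 2. Since 34.83 > 9.21, reject the null hypothesis of independence at α = 0.01.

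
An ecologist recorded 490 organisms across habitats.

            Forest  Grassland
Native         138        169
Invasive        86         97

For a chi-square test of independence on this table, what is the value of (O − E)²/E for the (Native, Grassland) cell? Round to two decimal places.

0.03

Row total (Native) = 307; column total (Grassland) = 266; N = 490.
Expected count E = 307 × 266 / 490 = 166.657.
Contribution = (O − E)²/E = (169 − 166.657)² / 166.657 = 0.03.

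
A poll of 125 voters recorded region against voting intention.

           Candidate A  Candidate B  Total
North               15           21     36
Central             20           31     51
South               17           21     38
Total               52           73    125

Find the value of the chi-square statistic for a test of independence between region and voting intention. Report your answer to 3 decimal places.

Grand total N = 125.
Expected counts (row total × column total / N):
  North, Candidate A: 36×52/125 = 14.9760
  North, Candidate B: 36×73/125 = 21.0240
  Central, Candidate A: 51×52/125 = 21.2160
  Central, Candidate B: 51×73/125 = 29.7840
  South, Candidate A: 38×52/125 = 15.8080
  South, Candidate B: 38×73/125 = 22.1920
Contributions (O − E)²/E:
  (15 − 14.9760)²/14.9760 = 0.0000
  (21 − 21.0240)²/21.0240 = 0.0000
  (20 − 21.2160)²/21.2160 = 0.0697
  (31 − 29.7840)²/29.7840 = 0.0496
  (17 − 15.8080)²/15.8080 = 0.0899
  (21 − 22.1920)²/22.1920 = 0.0640
χ² = 0.0000 + 0.0000 + 0.0697 + 0.0496 + 0.0899 + 0.0640 = 0.273

0.273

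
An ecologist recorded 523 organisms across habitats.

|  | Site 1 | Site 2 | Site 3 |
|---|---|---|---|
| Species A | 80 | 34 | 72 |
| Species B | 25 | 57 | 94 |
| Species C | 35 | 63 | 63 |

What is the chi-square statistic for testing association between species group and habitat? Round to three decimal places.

49.366

Row totals: 186, 176, 161. Column totals: 140, 154, 229. Grand total N = 523.
Expected counts (row total × column total / N):
  Species A, Site 1: 186×140/523 = 49.7897
  Species A, Site 2: 186×154/523 = 54.7686
  Species A, Site 3: 186×229/523 = 81.4417
  Species B, Site 1: 176×140/523 = 47.1128
  Species B, Site 2: 176×154/523 = 51.8241
  Species B, Site 3: 176×229/523 = 77.0631
  Species C, Site 1: 161×140/523 = 43.0975
  Species C, Site 2: 161×154/523 = 47.4073
  Species C, Site 3: 161×229/523 = 70.4952
Contributions (O − E)²/E:
  (80 − 49.7897)²/49.7897 = 18.3303
  (34 − 54.7686)²/54.7686 = 7.8756
  (72 − 81.4417)²/81.4417 = 1.0946
  (25 − 47.1128)²/47.1128 = 10.3788
  (57 − 51.8241)²/51.8241 = 0.5169
  (94 − 77.0631)²/77.0631 = 3.7224
  (35 − 43.0975)²/43.0975 = 1.5214
  (63 − 47.4073)²/47.4073 = 5.1286
  (63 − 70.4952)²/70.4952 = 0.7969
χ² = 18.3303 + 7.8756 + 1.0946 + 10.3788 + 0.5169 + 3.7224 + 1.5214 + 5.1286 + 0.7969 = 49.366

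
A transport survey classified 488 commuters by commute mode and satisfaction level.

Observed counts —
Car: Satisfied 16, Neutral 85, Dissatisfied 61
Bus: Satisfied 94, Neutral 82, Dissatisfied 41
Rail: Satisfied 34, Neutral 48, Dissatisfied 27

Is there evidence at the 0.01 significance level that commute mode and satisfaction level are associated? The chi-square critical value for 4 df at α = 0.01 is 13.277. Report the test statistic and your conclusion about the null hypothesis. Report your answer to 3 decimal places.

Row totals: 162, 217, 109. Column totals: 144, 215, 129. Grand total N = 488.
Expected counts (row total × column total / N):
  Car, Satisfied: 162×144/488 = 47.8033
  Car, Neutral: 162×215/488 = 71.3730
  Car, Dissatisfied: 162×129/488 = 42.8238
  Bus, Satisfied: 217×144/488 = 64.0328
  Bus, Neutral: 217×215/488 = 95.6045
  Bus, Dissatisfied: 217×129/488 = 57.3627
  Rail, Satisfied: 109×144/488 = 32.1639
  Rail, Neutral: 109×215/488 = 48.0225
  Rail, Dissatisfied: 109×129/488 = 28.8135
Contributions (O − E)²/E:
  (16 − 47.8033)²/47.8033 = 21.1586
  (85 − 71.3730)²/71.3730 = 2.6018
  (61 − 42.8238)²/42.8238 = 7.7147
  (94 − 64.0328)²/64.0328 = 14.0246
  (82 − 95.6045)²/95.6045 = 1.9359
  (41 − 57.3627)²/57.3627 = 4.6675
  (34 − 32.1639)²/32.1639 = 0.1048
  (48 − 48.0225)²/48.0225 = 0.0000
  (27 − 28.8135)²/28.8135 = 0.1141
χ² = 21.1586 + 2.6018 + 7.7147 + 14.0246 + 1.9359 + 4.6675 + 0.1048 + 0.0000 + 0.1141 = 52.322
df = (3−1)(3−1) = 4. Since 52.322 > 13.277, reject the null hypothesis of independence at α = 0.01.

52.322; reject H₀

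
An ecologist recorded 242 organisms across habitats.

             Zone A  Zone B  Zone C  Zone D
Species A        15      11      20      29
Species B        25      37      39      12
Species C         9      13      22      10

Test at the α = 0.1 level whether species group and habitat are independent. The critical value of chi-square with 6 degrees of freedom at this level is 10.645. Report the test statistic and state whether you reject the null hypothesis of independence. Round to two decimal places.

25.39; reject H₀

Row totals: 75, 113, 54. Column totals: 49, 61, 81, 51. Grand total N = 242.
Expected counts (row total × column total / N):
  Species A, Zone A: 75×49/242 = 15.186
  Species A, Zone B: 75×61/242 = 18.905
  Species A, Zone C: 75×81/242 = 25.103
  Species A, Zone D: 75×51/242 = 15.806
  Species B, Zone A: 113×49/242 = 22.880
  Species B, Zone B: 113×61/242 = 28.483
  Species B, Zone C: 113×81/242 = 37.822
  Species B, Zone D: 113×51/242 = 23.814
  Species C, Zone A: 54×49/242 = 10.934
  Species C, Zone B: 54×61/242 = 13.612
  Species C, Zone C: 54×81/242 = 18.074
  Species C, Zone D: 54×51/242 = 11.380
Contributions (O − E)²/E:
  (15 − 15.186)²/15.186 = 0.0023
  (11 − 18.905)²/18.905 = 3.3054
  (20 − 25.103)²/25.103 = 1.0374
  (29 − 15.806)²/15.806 = 11.0136
  (25 − 22.880)²/22.880 = 0.1964
  (37 − 28.483)²/28.483 = 2.5468
  (39 − 37.822)²/37.822 = 0.0367
  (12 − 23.814)²/23.814 = 5.8609
  (9 − 10.934)²/10.934 = 0.3421
  (13 − 13.612)²/13.612 = 0.0275
  (22 − 18.074)²/18.074 = 0.8528
  (10 − 11.380)²/11.380 = 0.1673
χ² = 0.0023 + 3.3054 + 1.0374 + 11.0136 + 0.1964 + 2.5468 + 0.0367 + 5.8609 + 0.3421 + 0.0275 + 0.8528 + 0.1673 = 25.39
df = (3−1)(4−1) = 6. Since 25.39 > 10.645, reject the null hypothesis of independence at α = 0.1.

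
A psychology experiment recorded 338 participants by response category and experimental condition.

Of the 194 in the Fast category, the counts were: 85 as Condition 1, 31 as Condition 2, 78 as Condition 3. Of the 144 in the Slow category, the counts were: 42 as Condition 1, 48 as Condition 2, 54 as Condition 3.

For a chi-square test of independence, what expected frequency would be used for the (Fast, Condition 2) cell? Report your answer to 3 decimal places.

45.343

Row total (Fast) = 194; column total (Condition 2) = 79; grand total N = 338.
Expected count = (row total × column total) / N = 194 × 79 / 338 = 45.343.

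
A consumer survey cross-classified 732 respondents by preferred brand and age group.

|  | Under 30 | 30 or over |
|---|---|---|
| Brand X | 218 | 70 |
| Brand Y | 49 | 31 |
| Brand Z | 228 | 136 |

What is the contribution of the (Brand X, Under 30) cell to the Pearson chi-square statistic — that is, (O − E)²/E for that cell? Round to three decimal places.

2.775

Row total (Brand X) = 288; column total (Under 30) = 495; N = 732.
Expected count E = 288 × 495 / 732 = 194.7541.
Contribution = (O − E)²/E = (218 − 194.7541)² / 194.7541 = 2.775.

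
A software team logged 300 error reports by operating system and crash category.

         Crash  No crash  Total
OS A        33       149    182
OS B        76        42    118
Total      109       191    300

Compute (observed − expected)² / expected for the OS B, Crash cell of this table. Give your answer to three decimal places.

Row total (OS B) = 118; column total (Crash) = 109; N = 300.
Expected count E = 118 × 109 / 300 = 42.87333.
Contribution = (O − E)²/E = (76 − 42.87333)² / 42.87333 = 25.596.

25.596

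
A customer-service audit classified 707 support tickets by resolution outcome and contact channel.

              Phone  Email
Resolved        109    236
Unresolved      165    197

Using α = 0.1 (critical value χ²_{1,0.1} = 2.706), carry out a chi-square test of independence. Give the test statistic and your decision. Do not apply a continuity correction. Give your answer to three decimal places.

Row totals: 345, 362. Column totals: 274, 433. Grand total N = 707.
Expected counts (row total × column total / N):
  Resolved, Phone: 345×274/707 = 133.7058
  Resolved, Email: 345×433/707 = 211.2942
  Unresolved, Phone: 362×274/707 = 140.2942
  Unresolved, Email: 362×433/707 = 221.7058
Contributions (O − E)²/E:
  (109 − 133.7058)²/133.7058 = 4.5651
  (236 − 211.2942)²/211.2942 = 2.8888
  (165 − 140.2942)²/140.2942 = 4.3507
  (197 − 221.7058)²/221.7058 = 2.7531
χ² = 4.5651 + 2.8888 + 4.3507 + 2.7531 = 14.558
df = (2−1)(2−1) = 1. Since 14.558 > 2.706, reject the null hypothesis of independence at α = 0.1.

14.558; reject H₀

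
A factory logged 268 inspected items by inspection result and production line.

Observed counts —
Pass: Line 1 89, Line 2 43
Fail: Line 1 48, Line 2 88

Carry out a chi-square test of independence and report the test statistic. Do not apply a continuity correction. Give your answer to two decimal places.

27.67

Row totals: 132, 136. Column totals: 137, 131. Grand total N = 268.
Expected counts (row total × column total / N):
  Pass, Line 1: 132×137/268 = 67.478
  Pass, Line 2: 132×131/268 = 64.522
  Fail, Line 1: 136×137/268 = 69.522
  Fail, Line 2: 136×131/268 = 66.478
Contributions (O − E)²/E:
  (89 − 67.478)²/67.478 = 6.8644
  (43 − 64.522)²/64.522 = 7.1789
  (48 − 69.522)²/69.522 = 6.6626
  (88 − 66.478)²/66.478 = 6.9677
χ² = 6.8644 + 7.1789 + 6.6626 + 6.9677 = 27.67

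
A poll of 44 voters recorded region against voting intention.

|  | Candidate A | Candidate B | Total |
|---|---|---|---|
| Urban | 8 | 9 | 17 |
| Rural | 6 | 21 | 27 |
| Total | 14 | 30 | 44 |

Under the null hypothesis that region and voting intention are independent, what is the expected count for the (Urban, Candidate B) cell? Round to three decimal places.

11.591

Row total (Urban) = 17; column total (Candidate B) = 30; grand total N = 44.
Expected count = (row total × column total) / N = 17 × 30 / 44 = 11.591.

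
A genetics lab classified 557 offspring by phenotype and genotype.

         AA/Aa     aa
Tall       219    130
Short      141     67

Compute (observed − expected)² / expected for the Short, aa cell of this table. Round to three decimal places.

Row total (Short) = 208; column total (aa) = 197; N = 557.
Expected count E = 208 × 197 / 557 = 73.5655.
Contribution = (O − E)²/E = (67 − 73.5655)² / 73.5655 = 0.586.

0.586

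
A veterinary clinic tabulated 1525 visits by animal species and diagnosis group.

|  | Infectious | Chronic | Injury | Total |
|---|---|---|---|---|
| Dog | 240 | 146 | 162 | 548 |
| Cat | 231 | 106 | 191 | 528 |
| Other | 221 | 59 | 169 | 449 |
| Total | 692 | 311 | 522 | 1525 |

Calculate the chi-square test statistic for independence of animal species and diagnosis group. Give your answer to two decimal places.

Grand total N = 1525.
Expected counts (row total × column total / N):
  Dog, Infectious: 548×692/1525 = 248.666
  Dog, Chronic: 548×311/1525 = 111.756
  Dog, Injury: 548×522/1525 = 187.578
  Cat, Infectious: 528×692/1525 = 239.591
  Cat, Chronic: 528×311/1525 = 107.677
  Cat, Injury: 528×522/1525 = 180.732
  Other, Infectious: 449×692/1525 = 203.743
  Other, Chronic: 449×311/1525 = 91.567
  Other, Injury: 449×522/1525 = 153.690
Contributions (O − E)²/E:
  (240 − 248.666)²/248.666 = 0.3020
  (146 − 111.756)²/111.756 = 10.4930
  (162 − 187.578)²/187.578 = 3.4878
  (231 − 239.591)²/239.591 = 0.3080
  (106 − 107.677)²/107.677 = 0.0261
  (191 − 180.732)²/180.732 = 0.5834
  (221 − 203.743)²/203.743 = 1.4617
  (59 − 91.567)²/91.567 = 11.5829
  (169 − 153.690)²/153.690 = 1.5251
χ² = 0.3020 + 10.4930 + 3.4878 + 0.3080 + 0.0261 + 0.5834 + 1.4617 + 11.5829 + 1.5251 = 29.77

29.77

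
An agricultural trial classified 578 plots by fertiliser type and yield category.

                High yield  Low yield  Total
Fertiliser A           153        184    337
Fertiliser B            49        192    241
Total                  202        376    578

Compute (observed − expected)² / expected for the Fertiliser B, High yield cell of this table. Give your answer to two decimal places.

Row total (Fertiliser B) = 241; column total (High yield) = 202; N = 578.
Expected count E = 241 × 202 / 578 = 84.225.
Contribution = (O − E)²/E = (49 − 84.225)² / 84.225 = 14.73.

14.73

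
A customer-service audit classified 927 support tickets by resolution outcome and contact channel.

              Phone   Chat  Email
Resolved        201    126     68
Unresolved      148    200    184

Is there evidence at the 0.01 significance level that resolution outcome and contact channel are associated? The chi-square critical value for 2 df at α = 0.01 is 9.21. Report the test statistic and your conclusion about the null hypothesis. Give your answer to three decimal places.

Row totals: 395, 532. Column totals: 349, 326, 252. Grand total N = 927.
Expected counts (row total × column total / N):
  Resolved, Phone: 395×349/927 = 148.7109
  Resolved, Chat: 395×326/927 = 138.9105
  Resolved, Email: 395×252/927 = 107.3786
  Unresolved, Phone: 532×349/927 = 200.2891
  Unresolved, Chat: 532×326/927 = 187.0895
  Unresolved, Email: 532×252/927 = 144.6214
Contributions (O − E)²/E:
  (201 − 148.7109)²/148.7109 = 18.3857
  (126 − 138.9105)²/138.9105 = 1.1999
  (68 − 107.3786)²/107.3786 = 14.4412
  (148 − 200.2891)²/200.2891 = 13.6510
  (200 − 187.0895)²/187.0895 = 0.8909
  (184 − 144.6214)²/144.6214 = 10.7223
χ² = 18.3857 + 1.1999 + 14.4412 + 13.6510 + 0.8909 + 10.7223 = 59.291
df = (2−1)(3−1) = 2. Since 59.291 > 9.21, reject the null hypothesis of independence at α = 0.01.

59.291; reject H₀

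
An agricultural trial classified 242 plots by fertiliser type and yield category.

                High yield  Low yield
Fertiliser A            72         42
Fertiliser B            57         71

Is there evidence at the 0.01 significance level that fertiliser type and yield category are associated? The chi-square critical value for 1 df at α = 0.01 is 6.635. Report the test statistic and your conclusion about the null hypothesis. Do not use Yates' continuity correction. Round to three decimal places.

8.405; reject H₀

Row totals: 114, 128. Column totals: 129, 113. Grand total N = 242.
Expected counts (row total × column total / N):
  Fertiliser A, High yield: 114×129/242 = 60.7686
  Fertiliser A, Low yield: 114×113/242 = 53.2314
  Fertiliser B, High yield: 128×129/242 = 68.2314
  Fertiliser B, Low yield: 128×113/242 = 59.7686
Contributions (O − E)²/E:
  (72 − 60.7686)²/60.7686 = 2.0758
  (42 − 53.2314)²/53.2314 = 2.3697
  (57 − 68.2314)²/68.2314 = 1.8488
  (71 − 59.7686)²/59.7686 = 2.1105
χ² = 2.0758 + 2.3697 + 1.8488 + 2.1105 = 8.405
df = (2−1)(2−1) = 1. Since 8.405 > 6.635, reject the null hypothesis of independence at α = 0.01.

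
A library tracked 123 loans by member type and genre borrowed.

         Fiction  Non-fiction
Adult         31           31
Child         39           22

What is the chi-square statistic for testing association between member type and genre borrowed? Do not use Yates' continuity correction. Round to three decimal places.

Row totals: 62, 61. Column totals: 70, 53. Grand total N = 123.
Expected counts (row total × column total / N):
  Adult, Fiction: 62×70/123 = 35.2846
  Adult, Non-fiction: 62×53/123 = 26.7154
  Child, Fiction: 61×70/123 = 34.7154
  Child, Non-fiction: 61×53/123 = 26.2846
Contributions (O − E)²/E:
  (31 − 35.2846)²/35.2846 = 0.5203
  (31 − 26.7154)²/26.7154 = 0.6872
  (39 − 34.7154)²/34.7154 = 0.5288
  (22 − 26.2846)²/26.2846 = 0.6984
χ² = 0.5203 + 0.6872 + 0.5288 + 0.6984 = 2.435

2.435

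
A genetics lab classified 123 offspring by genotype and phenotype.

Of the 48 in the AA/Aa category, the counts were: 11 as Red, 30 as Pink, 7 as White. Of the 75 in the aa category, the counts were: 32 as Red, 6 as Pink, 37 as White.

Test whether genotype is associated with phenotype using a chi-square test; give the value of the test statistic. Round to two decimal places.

42.85

Row totals: 48, 75. Column totals: 43, 36, 44. Grand total N = 123.
Expected counts (row total × column total / N):
  AA/Aa, Red: 48×43/123 = 16.780
  AA/Aa, Pink: 48×36/123 = 14.049
  AA/Aa, White: 48×44/123 = 17.171
  aa, Red: 75×43/123 = 26.220
  aa, Pink: 75×36/123 = 21.951
  aa, White: 75×44/123 = 26.829
Contributions (O − E)²/E:
  (11 − 16.780)²/16.780 = 1.9910
  (30 − 14.049)²/14.049 = 18.1105
  (7 − 17.171)²/17.171 = 6.0246
  (32 − 26.220)²/26.220 = 1.2742
  (6 − 21.951)²/21.951 = 11.5910
  (37 − 26.829)²/26.829 = 3.8559
χ² = 1.9910 + 18.1105 + 6.0246 + 1.2742 + 11.5910 + 3.8559 = 42.85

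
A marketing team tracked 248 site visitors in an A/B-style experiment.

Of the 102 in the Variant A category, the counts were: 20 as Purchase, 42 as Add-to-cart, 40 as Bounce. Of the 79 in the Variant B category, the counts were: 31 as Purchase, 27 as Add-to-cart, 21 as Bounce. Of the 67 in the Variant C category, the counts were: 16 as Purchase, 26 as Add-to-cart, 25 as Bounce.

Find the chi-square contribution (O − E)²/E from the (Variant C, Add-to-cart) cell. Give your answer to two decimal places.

0.00

Row total (Variant C) = 67; column total (Add-to-cart) = 95; N = 248.
Expected count E = 67 × 95 / 248 = 25.665.
Contribution = (O − E)²/E = (26 − 25.665)² / 25.665 = 0.00.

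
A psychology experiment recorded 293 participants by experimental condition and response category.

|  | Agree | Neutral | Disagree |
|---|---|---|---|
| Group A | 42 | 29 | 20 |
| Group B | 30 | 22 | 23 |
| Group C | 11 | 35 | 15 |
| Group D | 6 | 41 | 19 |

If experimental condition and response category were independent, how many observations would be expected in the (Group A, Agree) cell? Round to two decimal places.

27.64

Row total (Group A) = 91; column total (Agree) = 89; grand total N = 293.
Expected count = (row total × column total) / N = 91 × 89 / 293 = 27.64.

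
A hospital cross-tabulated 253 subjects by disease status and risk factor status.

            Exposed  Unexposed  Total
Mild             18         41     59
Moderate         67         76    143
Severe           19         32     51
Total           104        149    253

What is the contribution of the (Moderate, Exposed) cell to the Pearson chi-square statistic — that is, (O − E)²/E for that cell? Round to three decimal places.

Row total (Moderate) = 143; column total (Exposed) = 104; N = 253.
Expected count E = 143 × 104 / 253 = 58.7826.
Contribution = (O − E)²/E = (67 − 58.7826)² / 58.7826 = 1.149.

1.149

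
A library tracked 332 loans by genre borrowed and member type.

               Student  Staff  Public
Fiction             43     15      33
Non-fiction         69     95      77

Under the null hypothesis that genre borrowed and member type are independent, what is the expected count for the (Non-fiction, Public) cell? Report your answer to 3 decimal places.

Row total (Non-fiction) = 241; column total (Public) = 110; grand total N = 332.
Expected count = (row total × column total) / N = 241 × 110 / 332 = 79.849.

79.849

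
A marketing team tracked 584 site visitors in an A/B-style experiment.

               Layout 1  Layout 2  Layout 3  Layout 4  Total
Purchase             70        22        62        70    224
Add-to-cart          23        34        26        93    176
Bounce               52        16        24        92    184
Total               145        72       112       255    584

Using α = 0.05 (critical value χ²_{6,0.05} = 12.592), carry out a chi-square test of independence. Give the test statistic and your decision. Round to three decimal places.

Grand total N = 584.
Expected counts (row total × column total / N):
  Purchase, Layout 1: 224×145/584 = 55.6164
  Purchase, Layout 2: 224×72/584 = 27.6164
  Purchase, Layout 3: 224×112/584 = 42.9589
  Purchase, Layout 4: 224×255/584 = 97.8082
  Add-to-cart, Layout 1: 176×145/584 = 43.6986
  Add-to-cart, Layout 2: 176×72/584 = 21.6986
  Add-to-cart, Layout 3: 176×112/584 = 33.7534
  Add-to-cart, Layout 4: 176×255/584 = 76.8493
  Bounce, Layout 1: 184×145/584 = 45.6849
  Bounce, Layout 2: 184×72/584 = 22.6849
  Bounce, Layout 3: 184×112/584 = 35.2877
  Bounce, Layout 4: 184×255/584 = 80.3425
Contributions (O − E)²/E:
  (70 − 55.6164)²/55.6164 = 3.7199
  (22 − 27.6164)²/27.6164 = 1.1422
  (62 − 42.9589)²/42.9589 = 8.4398
  (70 − 97.8082)²/97.8082 = 7.9062
  (23 − 43.6986)²/43.6986 = 9.8043
  (34 − 21.6986)²/21.6986 = 6.9739
  (26 − 33.7534)²/33.7534 = 1.7810
  (93 − 76.8493)²/76.8493 = 3.3942
  (52 − 45.6849)²/45.6849 = 0.8729
  (16 − 22.6849)²/22.6849 = 1.9699
  (24 − 35.2877)²/35.2877 = 3.6107
  (92 − 80.3425)²/80.3425 = 1.6915
χ² = 3.7199 + 1.1422 + 8.4398 + 7.9062 + 9.8043 + 6.9739 + 1.7810 + 3.3942 + 0.8729 + 1.9699 + 3.6107 + 1.6915 = 51.307
df = (3−1)(4−1) = 6. Since 51.307 > 12.592, reject the null hypothesis of independence at α = 0.05.

51.307; reject H₀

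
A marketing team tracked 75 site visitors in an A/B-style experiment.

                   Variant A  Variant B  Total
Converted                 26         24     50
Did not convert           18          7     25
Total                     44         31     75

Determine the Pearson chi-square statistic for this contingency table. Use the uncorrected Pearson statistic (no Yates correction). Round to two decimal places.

Grand total N = 75.
Expected counts (row total × column total / N):
  Converted, Variant A: 50×44/75 = 29.333
  Converted, Variant B: 50×31/75 = 20.667
  Did not convert, Variant A: 25×44/75 = 14.667
  Did not convert, Variant B: 25×31/75 = 10.333
Contributions (O − E)²/E:
  (26 − 29.333)²/29.333 = 0.3787
  (24 − 20.667)²/20.667 = 0.5375
  (18 − 14.667)²/14.667 = 0.7574
  (7 − 10.333)²/10.333 = 1.0751
χ² = 0.3787 + 0.5375 + 0.7574 + 1.0751 = 2.75

2.75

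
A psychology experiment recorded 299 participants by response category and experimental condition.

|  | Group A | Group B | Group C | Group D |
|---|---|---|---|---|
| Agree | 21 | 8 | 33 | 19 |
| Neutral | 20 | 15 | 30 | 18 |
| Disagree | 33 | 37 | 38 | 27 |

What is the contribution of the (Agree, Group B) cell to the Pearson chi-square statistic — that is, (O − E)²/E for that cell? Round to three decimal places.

Row total (Agree) = 81; column total (Group B) = 60; N = 299.
Expected count E = 81 × 60 / 299 = 16.2542.
Contribution = (O − E)²/E = (8 − 16.2542)² / 16.2542 = 4.192.

4.192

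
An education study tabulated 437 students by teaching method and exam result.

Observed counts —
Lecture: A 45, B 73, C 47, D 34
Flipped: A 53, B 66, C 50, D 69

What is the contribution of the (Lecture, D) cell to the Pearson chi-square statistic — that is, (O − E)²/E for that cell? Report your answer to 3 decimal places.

3.550

Row total (Lecture) = 199; column total (D) = 103; N = 437.
Expected count E = 199 × 103 / 437 = 46.9039.
Contribution = (O − E)²/E = (34 − 46.9039)² / 46.9039 = 3.550.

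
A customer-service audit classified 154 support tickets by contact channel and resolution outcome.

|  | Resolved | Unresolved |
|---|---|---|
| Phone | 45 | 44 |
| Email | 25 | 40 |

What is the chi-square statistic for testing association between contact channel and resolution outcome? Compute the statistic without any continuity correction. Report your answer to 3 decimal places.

2.218

Row totals: 89, 65. Column totals: 70, 84. Grand total N = 154.
Expected counts (row total × column total / N):
  Phone, Resolved: 89×70/154 = 40.4545
  Phone, Unresolved: 89×84/154 = 48.5455
  Email, Resolved: 65×70/154 = 29.5455
  Email, Unresolved: 65×84/154 = 35.4545
Contributions (O − E)²/E:
  (45 − 40.4545)²/40.4545 = 0.5107
  (44 − 48.5455)²/48.5455 = 0.4256
  (25 − 29.5455)²/29.5455 = 0.6993
  (40 − 35.4545)²/35.4545 = 0.5828
χ² = 0.5107 + 0.4256 + 0.6993 + 0.5828 = 2.218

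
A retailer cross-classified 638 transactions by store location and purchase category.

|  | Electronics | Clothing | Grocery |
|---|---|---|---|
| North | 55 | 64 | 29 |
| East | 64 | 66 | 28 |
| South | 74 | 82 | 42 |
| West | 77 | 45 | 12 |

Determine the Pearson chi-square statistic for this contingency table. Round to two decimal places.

Row totals: 148, 158, 198, 134. Column totals: 270, 257, 111. Grand total N = 638.
Expected counts (row total × column total / N):
  North, Electronics: 148×270/638 = 62.633
  North, Clothing: 148×257/638 = 59.618
  North, Grocery: 148×111/638 = 25.749
  East, Electronics: 158×270/638 = 66.865
  East, Clothing: 158×257/638 = 63.646
  East, Grocery: 158×111/638 = 27.489
  South, Electronics: 198×270/638 = 83.793
  South, Clothing: 198×257/638 = 79.759
  South, Grocery: 198×111/638 = 34.448
  West, Electronics: 134×270/638 = 56.708
  West, Clothing: 134×257/638 = 53.978
  West, Grocery: 134×111/638 = 23.313
Contributions (O − E)²/E:
  (55 − 62.633)²/62.633 = 0.9302
  (64 − 59.618)²/59.618 = 0.3221
  (29 − 25.749)²/25.749 = 0.4105
  (64 − 66.865)²/66.865 = 0.1228
  (66 − 63.646)²/63.646 = 0.0871
  (28 − 27.489)²/27.489 = 0.0095
  (74 − 83.793)²/83.793 = 1.1445
  (82 − 79.759)²/79.759 = 0.0630
  (42 − 34.448)²/34.448 = 1.6556
  (77 − 56.708)²/56.708 = 7.2611
  (45 − 53.978)²/53.978 = 1.4933
  (12 − 23.313)²/23.313 = 5.4898
χ² = 0.9302 + 0.3221 + 0.4105 + 0.1228 + 0.0871 + 0.0095 + 1.1445 + 0.0630 + 1.6556 + 7.2611 + 1.4933 + 5.4898 = 18.99

18.99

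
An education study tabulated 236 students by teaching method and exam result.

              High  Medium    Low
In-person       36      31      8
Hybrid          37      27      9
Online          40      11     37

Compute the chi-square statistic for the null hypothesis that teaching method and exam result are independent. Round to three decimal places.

36.480

Row totals: 75, 73, 88. Column totals: 113, 69, 54. Grand total N = 236.
Expected counts (row total × column total / N):
  In-person, High: 75×113/236 = 35.9110
  In-person, Medium: 75×69/236 = 21.9280
  In-person, Low: 75×54/236 = 17.1610
  Hybrid, High: 73×113/236 = 34.9534
  Hybrid, Medium: 73×69/236 = 21.3432
  Hybrid, Low: 73×54/236 = 16.7034
  Online, High: 88×113/236 = 42.1356
  Online, Medium: 88×69/236 = 25.7288
  Online, Low: 88×54/236 = 20.1356
Contributions (O − E)²/E:
  (36 − 35.9110)²/35.9110 = 0.0002
  (31 − 21.9280)²/21.9280 = 3.7532
  (8 − 17.1610)²/17.1610 = 4.8904
  (37 − 34.9534)²/34.9534 = 0.1198
  (27 − 21.3432)²/21.3432 = 1.4993
  (9 − 16.7034)²/16.7034 = 3.5527
  (40 − 42.1356)²/42.1356 = 0.1082
  (11 − 25.7288)²/25.7288 = 8.4317
  (37 − 20.1356)²/20.1356 = 14.1246
χ² = 0.0002 + 3.7532 + 4.8904 + 0.1198 + 1.4993 + 3.5527 + 0.1082 + 8.4317 + 14.1246 = 36.480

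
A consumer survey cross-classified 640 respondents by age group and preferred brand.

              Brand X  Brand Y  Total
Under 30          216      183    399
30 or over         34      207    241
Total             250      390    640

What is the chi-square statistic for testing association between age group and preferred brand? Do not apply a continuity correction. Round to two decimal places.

101.13

Grand total N = 640.
Expected counts (row total × column total / N):
  Under 30, Brand X: 399×250/640 = 155.859
  Under 30, Brand Y: 399×390/640 = 243.141
  30 or over, Brand X: 241×250/640 = 94.141
  30 or over, Brand Y: 241×390/640 = 146.859
Contributions (O − E)²/E:
  (216 − 155.859)²/155.859 = 23.2065
  (183 − 243.141)²/243.141 = 14.8759
  (34 − 94.141)²/94.141 = 38.4205
  (207 − 146.859)²/146.859 = 24.6287
χ² = 23.2065 + 14.8759 + 38.4205 + 24.6287 = 101.13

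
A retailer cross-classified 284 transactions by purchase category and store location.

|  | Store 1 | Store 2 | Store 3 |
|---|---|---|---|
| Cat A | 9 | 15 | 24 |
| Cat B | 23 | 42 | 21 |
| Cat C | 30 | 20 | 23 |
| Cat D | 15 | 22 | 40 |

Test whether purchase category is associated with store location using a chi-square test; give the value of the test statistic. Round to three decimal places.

Row totals: 48, 86, 73, 77. Column totals: 77, 99, 108. Grand total N = 284.
Expected counts (row total × column total / N):
  Cat A, Store 1: 48×77/284 = 13.0141
  Cat A, Store 2: 48×99/284 = 16.7324
  Cat A, Store 3: 48×108/284 = 18.2535
  Cat B, Store 1: 86×77/284 = 23.3169
  Cat B, Store 2: 86×99/284 = 29.9789
  Cat B, Store 3: 86×108/284 = 32.7042
  Cat C, Store 1: 73×77/284 = 19.7923
  Cat C, Store 2: 73×99/284 = 25.4472
  Cat C, Store 3: 73×108/284 = 27.7606
  Cat D, Store 1: 77×77/284 = 20.8768
  Cat D, Store 2: 77×99/284 = 26.8415
  Cat D, Store 3: 77×108/284 = 29.2817
Contributions (O − E)²/E:
  (9 − 13.0141)²/13.0141 = 1.2381
  (15 − 16.7324)²/16.7324 = 0.1794
  (24 − 18.2535)²/18.2535 = 1.8091
  (23 − 23.3169)²/23.3169 = 0.0043
  (42 − 29.9789)²/29.9789 = 4.8203
  (21 − 32.7042)²/32.7042 = 4.1887
  (30 − 19.7923)²/19.7923 = 5.2645
  (20 − 25.4472)²/25.4472 = 1.1660
  (23 − 27.7606)²/27.7606 = 0.8164
  (15 − 20.8768)²/20.8768 = 1.6543
  (22 − 26.8415)²/26.8415 = 0.8733
  (40 − 29.2817)²/29.2817 = 3.9233
χ² = 1.2381 + 0.1794 + 1.8091 + 0.0043 + 4.8203 + 4.1887 + 5.2645 + 1.1660 + 0.8164 + 1.6543 + 0.8733 + 3.9233 = 25.938

25.938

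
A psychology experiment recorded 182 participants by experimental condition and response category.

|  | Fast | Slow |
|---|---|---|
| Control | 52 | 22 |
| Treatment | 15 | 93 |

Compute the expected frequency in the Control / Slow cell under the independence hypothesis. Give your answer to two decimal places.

Row total (Control) = 74; column total (Slow) = 115; grand total N = 182.
Expected count = (row total × column total) / N = 74 × 115 / 182 = 46.76.

46.76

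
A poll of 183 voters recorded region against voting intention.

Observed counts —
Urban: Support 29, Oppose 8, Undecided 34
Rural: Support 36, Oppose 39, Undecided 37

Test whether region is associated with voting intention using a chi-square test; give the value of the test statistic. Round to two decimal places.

Row totals: 71, 112. Column totals: 65, 47, 71. Grand total N = 183.
Expected counts (row total × column total / N):
  Urban, Support: 71×65/183 = 25.219
  Urban, Oppose: 71×47/183 = 18.235
  Urban, Undecided: 71×71/183 = 27.546
  Rural, Support: 112×65/183 = 39.781
  Rural, Oppose: 112×47/183 = 28.765
  Rural, Undecided: 112×71/183 = 43.454
Contributions (O − E)²/E:
  (29 − 25.219)²/25.219 = 0.5669
  (8 − 18.235)²/18.235 = 5.7447
  (34 − 27.546)²/27.546 = 1.5122
  (36 − 39.781)²/39.781 = 0.3594
  (39 − 28.765)²/28.765 = 3.6418
  (37 − 43.454)²/43.454 = 0.9586
χ² = 0.5669 + 5.7447 + 1.5122 + 0.3594 + 3.6418 + 0.9586 = 12.78

12.78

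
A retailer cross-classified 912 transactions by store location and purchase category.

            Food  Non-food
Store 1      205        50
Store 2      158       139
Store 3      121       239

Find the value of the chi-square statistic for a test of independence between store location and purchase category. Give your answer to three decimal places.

131.165

Row totals: 255, 297, 360. Column totals: 484, 428. Grand total N = 912.
Expected counts (row total × column total / N):
  Store 1, Food: 255×484/912 = 135.3289
  Store 1, Non-food: 255×428/912 = 119.6711
  Store 2, Food: 297×484/912 = 157.6184
  Store 2, Non-food: 297×428/912 = 139.3816
  Store 3, Food: 360×484/912 = 191.0526
  Store 3, Non-food: 360×428/912 = 168.9474
Contributions (O − E)²/E:
  (205 − 135.3289)²/135.3289 = 35.8686
  (50 − 119.6711)²/119.6711 = 40.5617
  (158 − 157.6184)²/157.6184 = 0.0009
  (139 − 139.3816)²/139.3816 = 0.0010
  (121 − 191.0526)²/191.0526 = 25.6859
  (239 − 168.9474)²/168.9474 = 29.0467
χ² = 35.8686 + 40.5617 + 0.0009 + 0.0010 + 25.6859 + 29.0467 = 131.165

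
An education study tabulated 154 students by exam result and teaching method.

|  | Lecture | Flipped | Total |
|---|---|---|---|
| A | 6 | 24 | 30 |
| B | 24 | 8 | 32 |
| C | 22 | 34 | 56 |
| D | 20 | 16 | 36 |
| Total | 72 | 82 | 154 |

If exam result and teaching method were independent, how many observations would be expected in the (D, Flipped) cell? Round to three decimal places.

Row total (D) = 36; column total (Flipped) = 82; grand total N = 154.
Expected count = (row total × column total) / N = 36 × 82 / 154 = 19.169.

19.169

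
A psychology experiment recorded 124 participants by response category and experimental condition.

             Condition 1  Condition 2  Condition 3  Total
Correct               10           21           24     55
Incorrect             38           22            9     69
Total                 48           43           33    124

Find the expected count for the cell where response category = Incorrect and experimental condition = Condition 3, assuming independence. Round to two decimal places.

18.36

Row total (Incorrect) = 69; column total (Condition 3) = 33; grand total N = 124.
Expected count = (row total × column total) / N = 69 × 33 / 124 = 18.36.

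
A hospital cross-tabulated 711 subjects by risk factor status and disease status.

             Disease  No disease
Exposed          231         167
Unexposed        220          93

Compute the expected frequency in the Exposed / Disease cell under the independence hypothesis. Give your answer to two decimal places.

Row total (Exposed) = 398; column total (Disease) = 451; grand total N = 711.
Expected count = (row total × column total) / N = 398 × 451 / 711 = 252.46.

252.46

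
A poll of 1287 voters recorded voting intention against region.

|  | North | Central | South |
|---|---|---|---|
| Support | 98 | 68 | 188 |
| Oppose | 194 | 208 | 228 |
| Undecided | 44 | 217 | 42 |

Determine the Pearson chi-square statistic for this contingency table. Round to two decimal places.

Row totals: 354, 630, 303. Column totals: 336, 493, 458. Grand total N = 1287.
Expected counts (row total × column total / N):
  Support, North: 354×336/1287 = 92.420
  Support, Central: 354×493/1287 = 135.604
  Support, South: 354×458/1287 = 125.977
  Oppose, North: 630×336/1287 = 164.476
  Oppose, Central: 630×493/1287 = 241.329
  Oppose, South: 630×458/1287 = 224.196
  Undecided, North: 303×336/1287 = 79.105
  Undecided, Central: 303×493/1287 = 116.068
  Undecided, South: 303×458/1287 = 107.828
Contributions (O − E)²/E:
  (98 − 92.420)²/92.420 = 0.3369
  (68 − 135.604)²/135.604 = 33.7033
  (188 − 125.977)²/125.977 = 30.5361
  (194 − 164.476)²/164.476 = 5.2997
  (208 − 241.329)²/241.329 = 4.6029
  (228 − 224.196)²/224.196 = 0.0645
  (44 − 79.105)²/79.105 = 15.5788
  (217 − 116.068)²/116.068 = 87.7698
  (42 − 107.828)²/107.828 = 40.1874
χ² = 0.3369 + 33.7033 + 30.5361 + 5.2997 + 4.6029 + 0.0645 + 15.5788 + 87.7698 + 40.1874 = 218.08

218.08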